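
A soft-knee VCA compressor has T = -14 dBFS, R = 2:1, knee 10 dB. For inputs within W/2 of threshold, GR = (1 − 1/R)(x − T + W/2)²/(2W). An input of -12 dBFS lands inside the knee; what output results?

x − T + W/2 = -12 − (-14) + 5 = 7.
GR = (1 − 1/2) × 7² / 20 = 0.5 × 49 / 20 = 1.225 dB.
Output = -12 − 1.225 = -13.225 dBFS.

-13.225 dBFS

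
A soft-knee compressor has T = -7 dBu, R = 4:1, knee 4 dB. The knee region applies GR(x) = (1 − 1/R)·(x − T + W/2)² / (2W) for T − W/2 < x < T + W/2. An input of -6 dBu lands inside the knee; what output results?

-6.84375 dBu

x − T + W/2 = -6 − (-7) + 2 = 3.
GR = (1 − 1/4) × 3² / 8 = 0.75 × 9 / 8 = 0.84375 dB.
Output = -6 − 0.84375 = -6.84375 dBu.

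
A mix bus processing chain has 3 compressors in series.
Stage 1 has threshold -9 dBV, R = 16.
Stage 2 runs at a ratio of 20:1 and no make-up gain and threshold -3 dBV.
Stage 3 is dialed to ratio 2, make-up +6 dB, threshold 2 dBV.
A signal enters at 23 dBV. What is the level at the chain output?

Stage 1: 32 dB above -9 dBV, reduced 16:1 to 2 dB above → -7 dBV.
Stage 2: -7 dBV ≤ -3 dBV, so stage 2 doesn't engage; output -7 dBV.
Stage 3: -7 dBV is at or below the 2 dBV threshold — no compression; make-up brings it to -1 dBV.

-1 dBV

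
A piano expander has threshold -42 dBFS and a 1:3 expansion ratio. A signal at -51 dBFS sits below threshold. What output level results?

Below threshold, a 1:3 expander applies gain = (3−1)×(T − x) of attenuation.
(3−1) × 9 = 18 dB, so output = -51 − 18 = -69 dBFS.

-69 dBFS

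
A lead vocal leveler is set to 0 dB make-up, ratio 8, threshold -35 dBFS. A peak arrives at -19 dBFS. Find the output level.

-33 dBFS

The input is 16 dB above the -35 dBFS threshold.
8:1 compression reduces that to 16/8 = 2 dB over.
So the level is -35 + 2 = -33 dBFS.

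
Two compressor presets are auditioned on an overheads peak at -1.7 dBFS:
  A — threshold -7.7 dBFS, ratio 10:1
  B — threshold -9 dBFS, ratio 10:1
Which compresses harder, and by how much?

A: overshoot 6 dB → output overshoot 0.6 dB → GR 5.4 dB.
B: overshoot 7.3 dB → output overshoot 0.73 dB → GR 6.57 dB.
Difference: 1.17 dB in favour of B.

B, by 1.17 dB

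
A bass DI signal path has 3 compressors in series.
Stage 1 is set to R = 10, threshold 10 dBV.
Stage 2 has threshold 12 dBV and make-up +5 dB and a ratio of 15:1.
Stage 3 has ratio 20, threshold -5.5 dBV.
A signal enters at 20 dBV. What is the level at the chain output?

-4.425 dBV

Stage 1: 20 dBV is 10 dB over 10 dBV; at 10:1 that becomes 1 dB over, giving 11 dBV.
Stage 2: below threshold (11 ≤ 12); passes unchanged; make-up brings it to 16 dBV.
Stage 3: 21.5 dB above -5.5 dBV, reduced 20:1 to 1.075 dB above → -4.425 dBV.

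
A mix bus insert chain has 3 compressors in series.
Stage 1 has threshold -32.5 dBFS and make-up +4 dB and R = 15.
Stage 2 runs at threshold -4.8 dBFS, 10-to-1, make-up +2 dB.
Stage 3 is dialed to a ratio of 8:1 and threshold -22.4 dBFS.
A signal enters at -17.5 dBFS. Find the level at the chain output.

-25.5 dBFS

Stage 1: -17.5 dBFS is 15 dB over -32.5 dBFS; at 15:1 that becomes 1 dB over, giving -31.5 dBFS; +4 dB make-up → -27.5 dBFS.
Stage 2: -27.5 dBFS ≤ -4.8 dBFS, so stage 2 doesn't engage; make-up brings it to -25.5 dBFS.
Stage 3: -25.5 dBFS ≤ -22.4 dBFS, so stage 3 doesn't engage; output -25.5 dBFS.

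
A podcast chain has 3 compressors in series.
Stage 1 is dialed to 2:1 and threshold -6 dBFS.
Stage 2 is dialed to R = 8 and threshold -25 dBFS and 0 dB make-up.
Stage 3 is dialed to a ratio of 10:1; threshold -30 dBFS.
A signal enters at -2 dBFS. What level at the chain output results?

Stage 1: -2 dBFS is 4 dB over -6 dBFS; at 2:1 that becomes 2 dB over, giving -4 dBFS.
Stage 2: -4 dBFS is 21 dB over -25 dBFS; at 8:1 that becomes 2.625 dB over, giving -22.375 dBFS.
Stage 3: overshoot 7.625 dB → 7.625/10 = 0.7625 dB → -29.2375 dBFS.

-29.2375 dBFS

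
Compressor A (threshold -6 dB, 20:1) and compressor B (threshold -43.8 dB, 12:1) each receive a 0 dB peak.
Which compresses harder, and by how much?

A: overshoot 6 dB → output overshoot 0.3 dB → GR 5.7 dB.
B: overshoot 43.8 dB → output overshoot 3.65 dB → GR 40.15 dB.
Difference: 34.45 dB in favour of B.

B, by 34.45 dB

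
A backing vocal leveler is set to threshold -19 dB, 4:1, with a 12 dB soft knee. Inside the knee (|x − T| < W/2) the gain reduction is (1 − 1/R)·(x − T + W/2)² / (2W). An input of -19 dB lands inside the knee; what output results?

x − T + W/2 = -19 − (-19) + 6 = 6.
GR = (1 − 1/4) × 6² / 24 = 0.75 × 36 / 24 = 1.125 dB.
Output = -19 − 1.125 = -20.125 dB.

-20.125 dB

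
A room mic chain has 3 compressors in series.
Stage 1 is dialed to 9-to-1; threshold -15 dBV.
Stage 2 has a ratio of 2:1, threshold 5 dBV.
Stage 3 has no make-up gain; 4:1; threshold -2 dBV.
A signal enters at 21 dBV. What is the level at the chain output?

Stage 1: 36 dB above -15 dBV, reduced 9:1 to 4 dB above → -11 dBV.
Stage 2: -11 dBV is at or below the 5 dBV threshold — no compression; output -11 dBV.
Stage 3: -11 dBV ≤ -2 dBV, so stage 3 doesn't engage; output -11 dBV.

-11 dBV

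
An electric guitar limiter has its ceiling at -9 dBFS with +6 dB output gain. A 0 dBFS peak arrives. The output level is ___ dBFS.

A brickwall limiter is an ∞:1 compressor: any input above the ceiling is clamped to -9 dBFS.
Output gain then adds 6 dB: -9 + 6 = -3 dBFS.

-3 dBFS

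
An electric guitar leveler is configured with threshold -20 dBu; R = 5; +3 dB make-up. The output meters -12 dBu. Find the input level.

5 dBu

Remove make-up: -12 − 3 = -15 dBu.
Post-compression overshoot = -15 − (-20) = 5 dB.
Undo the ratio: input overshoot = 5 × 5 = 25 dB, giving input = 5 dBu.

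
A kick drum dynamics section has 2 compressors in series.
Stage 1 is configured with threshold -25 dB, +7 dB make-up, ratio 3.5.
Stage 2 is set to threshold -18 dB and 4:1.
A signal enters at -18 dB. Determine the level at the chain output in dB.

Stage 1: -18 dB is 7 dB over -25 dB; at 3.5:1 that becomes 2 dB over, giving -23 dB; +7 dB make-up → -16 dB.
Stage 2: 2 dB above -18 dB, reduced 4:1 to 0.5 dB above → -17.5 dB.

-17.5 dB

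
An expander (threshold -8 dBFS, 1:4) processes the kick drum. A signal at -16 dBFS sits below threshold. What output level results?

-40 dBFS

Undershoot = (-8) − (-16) = 8 dB.
At 1:4, that expands to 32 dB under threshold.
Output = -8 − 32 = -40 dBFS.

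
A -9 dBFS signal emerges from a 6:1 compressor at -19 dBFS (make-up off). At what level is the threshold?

-21 dBFS

Input is 12 dB above T (since output overshoot × R = input overshoot: (-19 − T)·6 = -9 − T gives T = -21 dBFS).
Check: -21 + (-9 − (-21))/6 = -21 + 2 = -19 dBFS. ✓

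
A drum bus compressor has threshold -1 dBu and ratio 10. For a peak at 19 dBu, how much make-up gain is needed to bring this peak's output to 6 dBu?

Overshoot 20 dB → 20/10 = 2 dB after compression, so the compressed level is -1 + 2 = 1 dBu.
Make-up = target − compressed = 6 − 1 = 5 dB.

5 dB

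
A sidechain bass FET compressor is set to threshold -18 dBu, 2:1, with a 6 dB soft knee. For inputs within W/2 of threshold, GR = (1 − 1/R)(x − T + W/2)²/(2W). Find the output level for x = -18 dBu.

-18.375 dBu

x − T + W/2 = -18 − (-18) + 3 = 3.
GR = (1 − 1/2) × 3² / 12 = 0.5 × 9 / 12 = 0.375 dB.
Output = -18 − 0.375 = -18.375 dBu.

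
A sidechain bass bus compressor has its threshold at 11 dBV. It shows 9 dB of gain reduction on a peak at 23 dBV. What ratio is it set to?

Input overshoot = 23 − 11 = 12 dB.
Output overshoot = 12 − 9 = 3 dB.
Ratio = input overshoot / output overshoot = 12 / 3 = 4.

4:1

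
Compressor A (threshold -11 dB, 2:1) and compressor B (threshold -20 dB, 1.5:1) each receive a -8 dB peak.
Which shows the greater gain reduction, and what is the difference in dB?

B, by 2.5 dB

A: overshoot 3 dB → output overshoot 1.5 dB → GR 1.5 dB.
B: overshoot 12 dB → output overshoot 8 dB → GR 4 dB.
Difference: 2.5 dB in favour of B.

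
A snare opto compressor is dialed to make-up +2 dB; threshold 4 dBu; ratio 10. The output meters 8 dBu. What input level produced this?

24 dBu

Before make-up, the level was 8 − 2 = 6 dBu.
Post-compression overshoot = 6 − 4 = 2 dB.
Before 10:1 compression the overshoot was 2 × 10 = 20 dB, so input = 4 + 20 = 24 dBu.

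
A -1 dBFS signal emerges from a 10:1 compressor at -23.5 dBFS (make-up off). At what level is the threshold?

-26 dBFS

Gain reduction = -1 − (-23.5) = 22.5 dB; output overshoot = GR / (R − 1) = 22.5 / 9 = 2.5 dB.
Threshold = output − output overshoot = -23.5 − 2.5 = -26 dBFS.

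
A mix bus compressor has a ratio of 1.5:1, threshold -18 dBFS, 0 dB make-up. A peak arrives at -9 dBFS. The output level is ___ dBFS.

The input is 9 dB above the -18 dBFS threshold.
The 9 dB excess becomes 6 dB after 1.5:1 reduction.
Output = -18 + 6 = -12 dBFS.

-12 dBFS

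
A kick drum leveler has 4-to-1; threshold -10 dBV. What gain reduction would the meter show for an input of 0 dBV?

0 dBV exceeds the threshold by 10 dB.
After 4:1 compression the overshoot becomes 10/4 = 2.5 dB.
GR = overshoot in − overshoot out = 10 − 2.5 = 7.5 dB.

7.5 dB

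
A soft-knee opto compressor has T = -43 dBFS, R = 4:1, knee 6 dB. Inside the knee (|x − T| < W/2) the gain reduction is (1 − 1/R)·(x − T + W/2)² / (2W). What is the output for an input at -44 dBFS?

-44.25 dBFS

x − T + W/2 = -44 − (-43) + 3 = 2.
GR = (1 − 1/4) × 2² / 12 = 0.75 × 4 / 12 = 0.25 dB.
Output = -44 − 0.25 = -44.25 dBFS.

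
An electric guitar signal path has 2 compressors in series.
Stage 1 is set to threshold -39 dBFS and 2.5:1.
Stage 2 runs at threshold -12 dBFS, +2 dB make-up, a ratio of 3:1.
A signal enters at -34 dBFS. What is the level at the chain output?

-35 dBFS

Stage 1: overshoot 5 dB → 5/2.5 = 2 dB → -37 dBFS.
Stage 2: -37 dBFS is at or below the -12 dBFS threshold — no compression; make-up brings it to -35 dBFS.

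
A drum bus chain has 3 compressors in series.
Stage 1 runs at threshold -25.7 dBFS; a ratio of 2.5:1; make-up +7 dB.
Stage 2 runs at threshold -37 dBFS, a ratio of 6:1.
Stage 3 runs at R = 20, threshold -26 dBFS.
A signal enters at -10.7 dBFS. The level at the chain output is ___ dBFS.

-32.95 dBFS

Stage 1: overshoot 15 dB → 15/2.5 = 6 dB → -19.7 dBFS; +7 dB make-up → -12.7 dBFS.
Stage 2: overshoot 24.3 dB → 24.3/6 = 4.05 dB → -32.95 dBFS.
Stage 3: -32.95 dBFS is at or below the -26 dBFS threshold — no compression; output -32.95 dBFS.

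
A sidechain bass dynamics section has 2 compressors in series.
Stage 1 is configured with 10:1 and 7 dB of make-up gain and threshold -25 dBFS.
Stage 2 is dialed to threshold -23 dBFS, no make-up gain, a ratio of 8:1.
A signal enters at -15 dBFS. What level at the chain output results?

Stage 1: -15 dBFS is 10 dB over -25 dBFS; at 10:1 that becomes 1 dB over, giving -24 dBFS; +7 dB make-up → -17 dBFS.
Stage 2: overshoot 6 dB → 6/8 = 0.75 dB → -22.25 dBFS.

-22.25 dBFS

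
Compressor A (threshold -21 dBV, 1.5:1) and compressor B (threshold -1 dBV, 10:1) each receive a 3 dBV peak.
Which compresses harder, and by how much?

A: GR = 24 − 24/1.5 = 8 dB.
B: GR = 4 − 4/10 = 3.6 dB.
A applies 4.4 dB more gain reduction.

A, by 4.4 dB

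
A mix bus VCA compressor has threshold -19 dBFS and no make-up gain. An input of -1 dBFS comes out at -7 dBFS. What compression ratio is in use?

1.5:1

Input overshoot = -1 − (-19) = 18 dB; output overshoot = -7 − (-19) = 12 dB.
Ratio = 18 / 12 = 1.5.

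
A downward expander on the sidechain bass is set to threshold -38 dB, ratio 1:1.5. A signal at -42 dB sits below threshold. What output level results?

-44 dB

Undershoot = (-38) − (-42) = 4 dB.
At 1:1.5, that expands to 6 dB under threshold.
Output = -38 − 6 = -44 dB.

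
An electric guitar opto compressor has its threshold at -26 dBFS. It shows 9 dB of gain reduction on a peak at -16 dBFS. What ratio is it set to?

Input overshoot = -16 − (-26) = 10 dB.
Output overshoot = 10 − 9 = 1 dB.
Ratio = input overshoot / output overshoot = 10 / 1 = 10.

10:1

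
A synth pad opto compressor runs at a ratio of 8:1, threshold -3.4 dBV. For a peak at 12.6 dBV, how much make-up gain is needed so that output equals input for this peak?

Overshoot 16 dB → 16/8 = 2 dB after compression, so the compressed level is -3.4 + 2 = -1.4 dBV.
Make-up = target − compressed = 12.6 − (-1.4) = 14 dB.

14 dB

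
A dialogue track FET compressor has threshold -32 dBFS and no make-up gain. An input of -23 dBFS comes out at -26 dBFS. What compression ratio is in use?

1.5:1

Input overshoot = -23 − (-32) = 9 dB; output overshoot = -26 − (-32) = 6 dB.
Ratio = 9 / 6 = 1.5.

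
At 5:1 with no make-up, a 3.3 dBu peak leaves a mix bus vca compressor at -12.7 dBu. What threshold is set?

Gain reduction = 3.3 − (-12.7) = 16 dB; output overshoot = GR / (R − 1) = 16 / 4 = 4 dB.
Threshold = output − output overshoot = -12.7 − 4 = -16.7 dBu.

-16.7 dBu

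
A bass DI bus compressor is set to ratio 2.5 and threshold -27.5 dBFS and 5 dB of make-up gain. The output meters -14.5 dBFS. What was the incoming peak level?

Remove make-up: -14.5 − 5 = -19.5 dBFS.
That's 8 dB above the -27.5 dBFS threshold.
Input overshoot = R × output overshoot = 20 dB → input = -27.5 + 20 = -7.5 dBFS.

-7.5 dBFS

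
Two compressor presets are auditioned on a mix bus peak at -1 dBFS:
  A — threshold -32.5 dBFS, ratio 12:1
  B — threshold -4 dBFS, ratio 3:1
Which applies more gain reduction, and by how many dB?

A, by 26.875 dB

A: overshoot 31.5 dB → output overshoot 2.625 dB → GR 28.875 dB.
B: overshoot 3 dB → output overshoot 1 dB → GR 2 dB.
A applies 26.875 dB more gain reduction.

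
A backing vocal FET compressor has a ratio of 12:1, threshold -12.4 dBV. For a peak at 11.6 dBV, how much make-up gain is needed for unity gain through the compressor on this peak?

The peak compresses to -12.4 + 24/12 = -10.4 dBV.
To reach 11.6 dBV requires 11.6 − (-10.4) = 22 dB of make-up.

22 dB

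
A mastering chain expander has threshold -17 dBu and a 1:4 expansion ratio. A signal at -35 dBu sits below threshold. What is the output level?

The input is 18 dB below the -17 dBu threshold.
A 1:4 expander multiplies undershoot by 4: 18 × 4 = 72 dB below threshold.
Output = -17 − 72 = -89 dBu.

-89 dBu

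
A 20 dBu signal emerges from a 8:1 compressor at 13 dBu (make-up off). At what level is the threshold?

12 dBu

Let T be the threshold. Output overshoot = (input overshoot)/R, so 13 − T = (20 − T)/8.
8·(13 − T) = 20 − T → 7·T = 104 − 20 = 84.
T = 84/7 = 12 dBu.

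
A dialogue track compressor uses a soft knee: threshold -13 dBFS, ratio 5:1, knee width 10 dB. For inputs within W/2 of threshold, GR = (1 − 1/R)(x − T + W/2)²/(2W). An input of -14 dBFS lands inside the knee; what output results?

-14.64 dBFS

x − T + W/2 = -14 − (-13) + 5 = 4.
GR = (1 − 1/5) × 4² / 20 = 0.8 × 16 / 20 = 0.64 dB.
Output = -14 − 0.64 = -14.64 dBFS.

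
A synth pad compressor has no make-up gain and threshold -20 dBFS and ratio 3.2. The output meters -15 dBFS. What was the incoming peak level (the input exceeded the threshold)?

-4 dBFS

The compressed level sits -15 − (-20) = 5 dB over threshold.
Before 3.2:1 compression the overshoot was 5 × 3.2 = 16 dB, so input = -20 + 16 = -4 dBFS.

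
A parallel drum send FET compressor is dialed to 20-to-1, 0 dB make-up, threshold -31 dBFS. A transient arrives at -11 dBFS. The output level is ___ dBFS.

-30 dBFS

-11 dBFS sits 20 dB over threshold.
The 20 dB excess becomes 1 dB after 20:1 reduction.
So the level is -31 + 1 = -30 dBFS.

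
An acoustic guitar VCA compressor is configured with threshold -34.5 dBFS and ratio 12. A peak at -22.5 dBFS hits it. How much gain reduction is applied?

11 dB

Overshoot = -22.5 − (-34.5) = 12 dB.
At 12:1, output sits 12/12 = 1 dB above threshold.
Gain reduction = 12 − 1 = 11 dB.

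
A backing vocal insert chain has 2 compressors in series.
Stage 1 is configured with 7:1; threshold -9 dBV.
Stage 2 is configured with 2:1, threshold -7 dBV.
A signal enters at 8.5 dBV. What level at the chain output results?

Stage 1: 17.5 dB above -9 dBV, reduced 7:1 to 2.5 dB above → -6.5 dBV.
Stage 2: -6.5 dBV is 0.5 dB over -7 dBV; at 2:1 that becomes 0.25 dB over, giving -6.75 dBV.

-6.75 dBV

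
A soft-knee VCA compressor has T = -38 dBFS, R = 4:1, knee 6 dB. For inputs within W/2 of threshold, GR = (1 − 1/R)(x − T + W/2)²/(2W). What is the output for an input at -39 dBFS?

-39.25 dBFS

x − T + W/2 = -39 − (-38) + 3 = 2.
GR = (1 − 1/4) × 2² / 12 = 0.75 × 4 / 12 = 0.25 dB.
Output = -39 − 0.25 = -39.25 dBFS.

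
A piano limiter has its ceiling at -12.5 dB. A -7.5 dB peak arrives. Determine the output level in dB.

-12.5 dB

The limiter clamps the peak to its -12.5 dB ceiling.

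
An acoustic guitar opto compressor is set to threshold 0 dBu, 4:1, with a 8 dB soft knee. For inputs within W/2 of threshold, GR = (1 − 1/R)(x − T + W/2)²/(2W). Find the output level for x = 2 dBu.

x − T + W/2 = 2 − 0 + 4 = 6.
GR = (1 − 1/4) × 6² / 16 = 0.75 × 36 / 16 = 1.6875 dB.
Output = 2 − 1.6875 = 0.3125 dBu.

0.3125 dBu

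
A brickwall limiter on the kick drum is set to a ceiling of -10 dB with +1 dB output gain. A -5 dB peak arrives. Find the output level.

-9 dB

The limiter clamps the peak to its -10 dB ceiling.
Output gain then adds 1 dB: -10 + 1 = -9 dB.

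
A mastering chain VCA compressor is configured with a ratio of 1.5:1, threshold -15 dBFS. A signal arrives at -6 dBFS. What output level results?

The input is 9 dB above the -15 dBFS threshold.
The 9 dB excess becomes 6 dB after 1.5:1 reduction.
That puts the output at -9 dBFS.

-9 dBFS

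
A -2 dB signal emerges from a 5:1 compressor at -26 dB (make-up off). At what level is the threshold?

-32 dB

Gain reduction = -2 − (-26) = 24 dB; output overshoot = GR / (R − 1) = 24 / 4 = 6 dB.
Threshold = output − output overshoot = -26 − 6 = -32 dB.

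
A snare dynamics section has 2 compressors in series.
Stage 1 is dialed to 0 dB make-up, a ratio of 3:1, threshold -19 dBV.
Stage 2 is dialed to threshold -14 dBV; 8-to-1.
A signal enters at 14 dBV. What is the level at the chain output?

-13.25 dBV

Stage 1: 14 dBV is 33 dB over -19 dBV; at 3:1 that becomes 11 dB over, giving -8 dBV.
Stage 2: overshoot 6 dB → 6/8 = 0.75 dB → -13.25 dBV.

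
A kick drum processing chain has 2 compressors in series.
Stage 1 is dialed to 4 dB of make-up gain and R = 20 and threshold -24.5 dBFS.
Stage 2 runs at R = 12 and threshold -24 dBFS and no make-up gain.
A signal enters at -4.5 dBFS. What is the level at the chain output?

Stage 1: overshoot 20 dB → 20/20 = 1 dB → -23.5 dBFS; +4 dB make-up → -19.5 dBFS.
Stage 2: overshoot 4.5 dB → 4.5/12 = 0.375 dB → -23.625 dBFS.

-23.625 dBFS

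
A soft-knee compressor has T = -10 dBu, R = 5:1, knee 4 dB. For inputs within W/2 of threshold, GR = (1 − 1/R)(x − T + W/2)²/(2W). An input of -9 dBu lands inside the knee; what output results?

-9.9 dBu

x − T + W/2 = -9 − (-10) + 2 = 3.
GR = (1 − 1/5) × 3² / 8 = 0.8 × 9 / 8 = 0.9 dB.
Output = -9 − 0.9 = -9.9 dBu.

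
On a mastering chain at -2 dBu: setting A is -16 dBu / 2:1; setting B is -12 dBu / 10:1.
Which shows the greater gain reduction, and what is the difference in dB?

A: 14 dB over, compressed to 7 dB over, so 7 dB of GR.
B: 10 dB over, compressed to 1 dB over, so 9 dB of GR.
Difference: 2 dB in favour of B.

B, by 2 dB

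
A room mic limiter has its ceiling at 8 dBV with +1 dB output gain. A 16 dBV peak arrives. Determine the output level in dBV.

At ∞:1, everything above 8 dBV is held at the ceiling.
Output gain then adds 1 dB: 8 + 1 = 9 dBV.

9 dBV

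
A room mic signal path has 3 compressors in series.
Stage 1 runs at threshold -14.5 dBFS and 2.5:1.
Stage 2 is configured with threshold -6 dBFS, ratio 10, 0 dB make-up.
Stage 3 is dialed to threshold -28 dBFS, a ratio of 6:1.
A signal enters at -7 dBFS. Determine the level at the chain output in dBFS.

Stage 1: overshoot 7.5 dB → 7.5/2.5 = 3 dB → -11.5 dBFS.
Stage 2: -11.5 dBFS is at or below the -6 dBFS threshold — no compression; output -11.5 dBFS.
Stage 3: overshoot 16.5 dB → 16.5/6 = 2.75 dB → -25.25 dBFS.

-25.25 dBFS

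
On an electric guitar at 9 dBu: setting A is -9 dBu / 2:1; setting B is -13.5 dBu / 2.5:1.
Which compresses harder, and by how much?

A: overshoot 18 dB → output overshoot 9 dB → GR 9 dB.
B: overshoot 22.5 dB → output overshoot 9 dB → GR 13.5 dB.
B applies 4.5 dB more gain reduction.

B, by 4.5 dB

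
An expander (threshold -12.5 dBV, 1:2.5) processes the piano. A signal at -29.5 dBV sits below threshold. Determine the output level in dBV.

The input is 17 dB below the -12.5 dBV threshold.
A 1:2.5 expander multiplies undershoot by 2.5: 17 × 2.5 = 42.5 dB below threshold.
Output = -12.5 − 42.5 = -55 dBV.

-55 dBV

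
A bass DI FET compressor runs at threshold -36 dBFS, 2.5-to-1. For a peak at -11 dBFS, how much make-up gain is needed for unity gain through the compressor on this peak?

Without make-up, output = threshold + overshoot/2.5 = -36 + 10 = -26 dBFS.
Gap to target: 15 dB.

15 dB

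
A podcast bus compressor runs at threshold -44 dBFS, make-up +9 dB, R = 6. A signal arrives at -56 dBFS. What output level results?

-47 dBFS

-56 dBFS is 12 dB below the -44 dBFS threshold, so no gain reduction is applied.
Make-up gain adds 9 dB: -56 + 9 = -47 dBFS.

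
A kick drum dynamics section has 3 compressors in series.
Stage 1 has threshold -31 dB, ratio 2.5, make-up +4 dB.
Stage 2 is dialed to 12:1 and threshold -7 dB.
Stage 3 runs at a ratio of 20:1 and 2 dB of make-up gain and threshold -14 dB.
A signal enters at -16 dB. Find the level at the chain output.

Stage 1: 15 dB above -31 dB, reduced 2.5:1 to 6 dB above → -25 dB; +4 dB make-up → -21 dB.
Stage 2: below threshold (-21 ≤ -7); passes unchanged; output -21 dB.
Stage 3: -21 dB ≤ -14 dB, so stage 3 doesn't engage; make-up brings it to -19 dB.

-19 dB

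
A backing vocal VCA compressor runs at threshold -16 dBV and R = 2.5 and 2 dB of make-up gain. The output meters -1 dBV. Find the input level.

16.5 dBV

Before make-up, the level was -1 − 2 = -3 dBV.
Post-compression overshoot = -3 − (-16) = 13 dB.
Undo the ratio: input overshoot = 13 × 2.5 = 32.5 dB, giving input = 16.5 dBV.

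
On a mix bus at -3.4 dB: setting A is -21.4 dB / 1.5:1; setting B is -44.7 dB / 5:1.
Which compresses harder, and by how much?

A: GR = 18 − 18/1.5 = 6 dB.
B: GR = 41.3 − 41.3/5 = 33.04 dB.
B applies 27.04 dB more gain reduction.

B, by 27.04 dB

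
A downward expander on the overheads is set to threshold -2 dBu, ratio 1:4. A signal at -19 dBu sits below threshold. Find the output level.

The input is 17 dB below the -2 dBu threshold.
A 1:4 expander multiplies undershoot by 4: 17 × 4 = 68 dB below threshold.
Output = -2 − 68 = -70 dBu.

-70 dBu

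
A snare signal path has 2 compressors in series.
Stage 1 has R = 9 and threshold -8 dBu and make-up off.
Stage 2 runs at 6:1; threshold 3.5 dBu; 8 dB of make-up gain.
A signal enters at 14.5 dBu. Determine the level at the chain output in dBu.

Stage 1: overshoot 22.5 dB → 22.5/9 = 2.5 dB → -5.5 dBu.
Stage 2: below threshold (-5.5 ≤ 3.5); passes unchanged; make-up brings it to 2.5 dBu.

2.5 dBu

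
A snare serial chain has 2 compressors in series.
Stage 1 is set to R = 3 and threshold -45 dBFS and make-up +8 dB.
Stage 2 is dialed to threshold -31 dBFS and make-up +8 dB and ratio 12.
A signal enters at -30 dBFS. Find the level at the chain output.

Stage 1: overshoot 15 dB → 15/3 = 5 dB → -40 dBFS; +8 dB make-up → -32 dBFS.
Stage 2: below threshold (-32 ≤ -31); passes unchanged; make-up brings it to -24 dBFS.

-24 dBFS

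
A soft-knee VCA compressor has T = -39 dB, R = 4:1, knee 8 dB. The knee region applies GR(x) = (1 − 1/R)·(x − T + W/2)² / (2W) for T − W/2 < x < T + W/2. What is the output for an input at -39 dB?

-39.75 dB

x − T + W/2 = -39 − (-39) + 4 = 4.
GR = (1 − 1/4) × 4² / 16 = 0.75 × 16 / 16 = 0.75 dB.
Output = -39 − 0.75 = -39.75 dB.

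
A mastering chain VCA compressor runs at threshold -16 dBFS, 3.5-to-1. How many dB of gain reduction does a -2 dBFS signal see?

10 dB

Overshoot = -2 − (-16) = 14 dB.
After 3.5:1 compression the overshoot becomes 14/3.5 = 4 dB.
GR = overshoot in − overshoot out = 14 − 4 = 10 dB.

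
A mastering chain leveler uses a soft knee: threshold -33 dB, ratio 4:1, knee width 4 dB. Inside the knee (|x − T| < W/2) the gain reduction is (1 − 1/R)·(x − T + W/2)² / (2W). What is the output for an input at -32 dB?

x − T + W/2 = -32 − (-33) + 2 = 3.
GR = (1 − 1/4) × 3² / 8 = 0.75 × 9 / 8 = 0.84375 dB.
Output = -32 − 0.84375 = -32.84375 dB.

-32.84375 dB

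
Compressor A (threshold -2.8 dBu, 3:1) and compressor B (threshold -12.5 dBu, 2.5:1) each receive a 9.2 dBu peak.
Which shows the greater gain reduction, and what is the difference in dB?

A: overshoot 12 dB → output overshoot 4 dB → GR 8 dB.
B: overshoot 21.7 dB → output overshoot 8.68 dB → GR 13.02 dB.
Difference: 5.02 dB in favour of B.

B, by 5.02 dB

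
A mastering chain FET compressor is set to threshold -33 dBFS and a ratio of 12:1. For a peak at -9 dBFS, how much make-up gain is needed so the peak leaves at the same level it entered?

Without make-up, output = threshold + overshoot/12 = -33 + 2 = -31 dBFS.
Gap to target: 22 dB.

22 dB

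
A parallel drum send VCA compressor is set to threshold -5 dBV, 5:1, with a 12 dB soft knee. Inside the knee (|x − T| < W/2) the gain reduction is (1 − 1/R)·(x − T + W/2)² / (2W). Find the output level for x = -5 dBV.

x − T + W/2 = -5 − (-5) + 6 = 6.
GR = (1 − 1/5) × 6² / 24 = 0.8 × 36 / 24 = 1.2 dB.
Output = -5 − 1.2 = -6.2 dBV.

-6.2 dBV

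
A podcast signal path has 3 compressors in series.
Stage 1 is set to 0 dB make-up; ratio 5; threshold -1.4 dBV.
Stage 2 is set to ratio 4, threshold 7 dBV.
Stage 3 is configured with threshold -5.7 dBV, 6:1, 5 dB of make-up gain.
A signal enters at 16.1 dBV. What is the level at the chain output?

Stage 1: 17.5 dB above -1.4 dBV, reduced 5:1 to 3.5 dB above → 2.1 dBV.
Stage 2: 2.1 dBV ≤ 7 dBV, so stage 2 doesn't engage; output 2.1 dBV.
Stage 3: 2.1 dBV is 7.8 dB over -5.7 dBV; at 6:1 that becomes 1.3 dB over, giving -4.4 dBV; +5 dB make-up → 0.6 dBV.

0.6 dBV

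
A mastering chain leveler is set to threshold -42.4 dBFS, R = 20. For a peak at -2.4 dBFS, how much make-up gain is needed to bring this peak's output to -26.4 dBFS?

14 dB

Without make-up, output = threshold + overshoot/20 = -42.4 + 2 = -40.4 dBFS.
Gap to target: 14 dB.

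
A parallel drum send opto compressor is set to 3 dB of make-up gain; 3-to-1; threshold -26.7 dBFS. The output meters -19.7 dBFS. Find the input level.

Stripping the +3 dB make-up gives -22.7 dBFS at the gain stage.
Post-compression overshoot = -22.7 − (-26.7) = 4 dB.
Before 3:1 compression the overshoot was 4 × 3 = 12 dB, so input = -26.7 + 12 = -14.7 dBFS.

-14.7 dBFS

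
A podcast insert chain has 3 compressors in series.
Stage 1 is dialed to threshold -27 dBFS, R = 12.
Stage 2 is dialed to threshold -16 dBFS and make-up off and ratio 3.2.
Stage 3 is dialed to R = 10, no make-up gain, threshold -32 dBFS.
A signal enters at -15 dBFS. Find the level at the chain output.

Stage 1: overshoot 12 dB → 12/12 = 1 dB → -26 dBFS.
Stage 2: -26 dBFS is at or below the -16 dBFS threshold — no compression; output -26 dBFS.
Stage 3: 6 dB above -32 dBFS, reduced 10:1 to 0.6 dB above → -31.4 dBFS.

-31.4 dBFS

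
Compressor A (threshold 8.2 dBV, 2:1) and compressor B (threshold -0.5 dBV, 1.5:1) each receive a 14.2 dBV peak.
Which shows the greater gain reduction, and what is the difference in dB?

A: GR = 6 − 6/2 = 3 dB.
B: GR = 14.7 − 14.7/1.5 = 4.9 dB.
B applies 1.9 dB more gain reduction.

B, by 1.9 dB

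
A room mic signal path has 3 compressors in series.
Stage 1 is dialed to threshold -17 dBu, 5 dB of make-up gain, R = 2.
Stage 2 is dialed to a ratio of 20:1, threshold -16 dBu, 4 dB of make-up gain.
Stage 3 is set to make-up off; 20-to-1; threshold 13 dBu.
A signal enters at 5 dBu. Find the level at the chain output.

Stage 1: overshoot 22 dB → 22/2 = 11 dB → -6 dBu; +5 dB make-up → -1 dBu.
Stage 2: 15 dB above -16 dBu, reduced 20:1 to 0.75 dB above → -15.25 dBu; +4 dB make-up → -11.25 dBu.
Stage 3: -11.25 dBu ≤ 13 dBu, so stage 3 doesn't engage; output -11.25 dBu.

-11.25 dBu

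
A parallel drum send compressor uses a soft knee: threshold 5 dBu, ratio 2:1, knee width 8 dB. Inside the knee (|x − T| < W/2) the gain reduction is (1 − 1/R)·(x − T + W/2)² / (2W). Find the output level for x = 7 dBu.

5.875 dBu

x − T + W/2 = 7 − 5 + 4 = 6.
GR = (1 − 1/2) × 6² / 16 = 0.5 × 36 / 16 = 1.125 dB.
Output = 7 − 1.125 = 5.875 dBu.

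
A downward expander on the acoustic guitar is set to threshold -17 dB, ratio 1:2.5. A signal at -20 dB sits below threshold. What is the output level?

Below threshold, a 1:2.5 expander applies gain = (2.5−1)×(T − x) of attenuation.
(2.5−1) × 3 = 4.5 dB, so output = -20 − 4.5 = -24.5 dB.

-24.5 dB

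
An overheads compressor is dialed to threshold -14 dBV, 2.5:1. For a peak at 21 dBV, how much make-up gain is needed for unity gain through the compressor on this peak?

21 dB

Overshoot 35 dB → 35/2.5 = 14 dB after compression, so the compressed level is -14 + 14 = 0 dBV.
Make-up = target − compressed = 21 − 0 = 21 dB.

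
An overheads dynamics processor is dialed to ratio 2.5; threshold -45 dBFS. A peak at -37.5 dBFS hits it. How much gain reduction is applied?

-37.5 dBFS exceeds the threshold by 7.5 dB.
At 2.5:1, output sits 7.5/2.5 = 3 dB above threshold.
So the signal is attenuated by 7.5 − 3 = 4.5 dB.

4.5 dB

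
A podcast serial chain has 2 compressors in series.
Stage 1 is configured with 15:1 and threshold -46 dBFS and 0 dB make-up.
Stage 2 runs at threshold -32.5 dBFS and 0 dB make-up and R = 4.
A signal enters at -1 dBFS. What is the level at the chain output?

Stage 1: -1 dBFS is 45 dB over -46 dBFS; at 15:1 that becomes 3 dB over, giving -43 dBFS.
Stage 2: -43 dBFS ≤ -32.5 dBFS, so stage 2 doesn't engage; output -43 dBFS.

-43 dBFS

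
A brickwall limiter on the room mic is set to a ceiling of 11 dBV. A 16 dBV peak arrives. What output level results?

11 dBV

At ∞:1, everything above 11 dBV is held at the ceiling.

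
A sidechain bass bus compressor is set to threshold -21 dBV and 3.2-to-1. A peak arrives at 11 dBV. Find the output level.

Overshoot: 11 − (-21) = 32 dB.
At 3.2:1 the overshoot is divided by 3.2, leaving 10 dB above threshold.
Output = -21 + 10 = -11 dBV.

-11 dBV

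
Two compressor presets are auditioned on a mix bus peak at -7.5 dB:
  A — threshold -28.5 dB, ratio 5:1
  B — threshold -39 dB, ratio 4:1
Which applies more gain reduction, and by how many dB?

A: 21 dB over, compressed to 4.2 dB over, so 16.8 dB of GR.
B: 31.5 dB over, compressed to 7.875 dB over, so 23.625 dB of GR.
B applies 6.825 dB more gain reduction.

B, by 6.825 dB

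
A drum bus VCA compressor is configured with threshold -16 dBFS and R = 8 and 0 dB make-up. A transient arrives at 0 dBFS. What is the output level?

-14 dBFS

Overshoot: 0 − (-16) = 16 dB.
The 16 dB excess becomes 2 dB after 8:1 reduction.
Output = -16 + 2 = -14 dBFS.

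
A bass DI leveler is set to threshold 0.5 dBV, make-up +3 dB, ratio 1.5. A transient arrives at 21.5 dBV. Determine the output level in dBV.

Overshoot: 21.5 − 0.5 = 21 dB.
The 21 dB excess becomes 14 dB after 1.5:1 reduction.
Output = 0.5 + 14 = 14.5 dBV; make-up adds 3 dB, giving 17.5 dBV.

17.5 dBV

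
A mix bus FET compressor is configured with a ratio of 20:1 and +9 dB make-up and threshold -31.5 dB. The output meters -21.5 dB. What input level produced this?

Before make-up, the level was -21.5 − 9 = -30.5 dB.
The compressed level sits -30.5 − (-31.5) = 1 dB over threshold.
Before 20:1 compression the overshoot was 1 × 20 = 20 dB, so input = -31.5 + 20 = -11.5 dB.

-11.5 dB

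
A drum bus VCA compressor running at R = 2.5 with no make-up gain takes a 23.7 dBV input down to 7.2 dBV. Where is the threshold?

Gain reduction = 23.7 − 7.2 = 16.5 dB; output overshoot = GR / (R − 1) = 16.5 / 1.5 = 11 dB.
Threshold = output − output overshoot = 7.2 − 11 = -3.8 dBV.

-3.8 dBV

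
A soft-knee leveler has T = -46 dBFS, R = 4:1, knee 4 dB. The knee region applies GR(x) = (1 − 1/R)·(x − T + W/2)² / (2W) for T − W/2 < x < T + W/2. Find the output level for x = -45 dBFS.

x − T + W/2 = -45 − (-46) + 2 = 3.
GR = (1 − 1/4) × 3² / 8 = 0.75 × 9 / 8 = 0.84375 dB.
Output = -45 − 0.84375 = -45.84375 dBFS.

-45.84375 dBFS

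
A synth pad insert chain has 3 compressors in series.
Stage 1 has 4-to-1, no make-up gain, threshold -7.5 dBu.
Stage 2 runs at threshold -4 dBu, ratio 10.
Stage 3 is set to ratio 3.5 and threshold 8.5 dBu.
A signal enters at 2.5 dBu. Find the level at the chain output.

-5 dBu

Stage 1: overshoot 10 dB → 10/4 = 2.5 dB → -5 dBu.
Stage 2: -5 dBu ≤ -4 dBu, so stage 2 doesn't engage; output -5 dBu.
Stage 3: -5 dBu is at or below the 8.5 dBu threshold — no compression; output -5 dBu.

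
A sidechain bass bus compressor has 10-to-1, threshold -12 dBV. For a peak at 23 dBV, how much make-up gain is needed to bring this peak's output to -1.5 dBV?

The peak compresses to -12 + 35/10 = -8.5 dBV.
To reach -1.5 dBV requires -1.5 − (-8.5) = 7 dB of make-up.

7 dB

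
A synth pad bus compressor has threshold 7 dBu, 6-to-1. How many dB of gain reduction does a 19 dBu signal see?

The signal is 12 dB above threshold.
At 6:1, output sits 12/6 = 2 dB above threshold.
Gain reduction = 12 − 2 = 10 dB.

10 dB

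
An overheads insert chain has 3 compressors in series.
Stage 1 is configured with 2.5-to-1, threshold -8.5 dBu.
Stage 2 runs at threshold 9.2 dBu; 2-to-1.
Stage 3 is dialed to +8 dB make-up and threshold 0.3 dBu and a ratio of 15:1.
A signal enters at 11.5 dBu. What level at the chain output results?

Stage 1: overshoot 20 dB → 20/2.5 = 8 dB → -0.5 dBu.
Stage 2: below threshold (-0.5 ≤ 9.2); passes unchanged; output -0.5 dBu.
Stage 3: -0.5 dBu ≤ 0.3 dBu, so stage 3 doesn't engage; make-up brings it to 7.5 dBu.

7.5 dBu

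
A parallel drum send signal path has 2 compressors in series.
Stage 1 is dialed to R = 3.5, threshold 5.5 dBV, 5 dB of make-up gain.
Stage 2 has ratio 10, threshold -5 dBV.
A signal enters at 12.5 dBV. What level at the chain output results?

-3.25 dBV

Stage 1: 7 dB above 5.5 dBV, reduced 3.5:1 to 2 dB above → 7.5 dBV; +5 dB make-up → 12.5 dBV.
Stage 2: 17.5 dB above -5 dBV, reduced 10:1 to 1.75 dB above → -3.25 dBV.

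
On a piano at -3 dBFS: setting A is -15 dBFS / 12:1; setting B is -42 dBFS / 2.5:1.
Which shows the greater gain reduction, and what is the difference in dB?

A: 12 dB over, compressed to 1 dB over, so 11 dB of GR.
B: 39 dB over, compressed to 15.6 dB over, so 23.4 dB of GR.
B reduces 12.4 dB more.

B, by 12.4 dB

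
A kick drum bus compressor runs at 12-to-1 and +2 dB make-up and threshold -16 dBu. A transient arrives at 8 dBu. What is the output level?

-12 dBu

Overshoot: 8 − (-16) = 24 dB.
The 24 dB excess becomes 2 dB after 12:1 reduction.
So the level is -16 + 2 = -14 dBu; make-up adds 2 dB, giving -12 dBu.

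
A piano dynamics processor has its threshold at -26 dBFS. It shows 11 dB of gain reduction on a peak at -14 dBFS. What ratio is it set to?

12:1

Input overshoot = -14 − (-26) = 12 dB.
Output overshoot = 12 − 11 = 1 dB.
Ratio = input overshoot / output overshoot = 12 / 1 = 12.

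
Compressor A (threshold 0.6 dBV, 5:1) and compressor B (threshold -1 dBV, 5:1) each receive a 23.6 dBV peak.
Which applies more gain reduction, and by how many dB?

B, by 1.28 dB

A: 23 dB over, compressed to 4.6 dB over, so 18.4 dB of GR.
B: 24.6 dB over, compressed to 4.92 dB over, so 19.68 dB of GR.
B reduces 1.28 dB more.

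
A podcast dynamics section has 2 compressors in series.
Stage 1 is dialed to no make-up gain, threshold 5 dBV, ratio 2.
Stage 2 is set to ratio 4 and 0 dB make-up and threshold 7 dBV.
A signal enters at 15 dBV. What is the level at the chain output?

Stage 1: overshoot 10 dB → 10/2 = 5 dB → 10 dBV.
Stage 2: 10 dBV is 3 dB over 7 dBV; at 4:1 that becomes 0.75 dB over, giving 7.75 dBV.

7.75 dBV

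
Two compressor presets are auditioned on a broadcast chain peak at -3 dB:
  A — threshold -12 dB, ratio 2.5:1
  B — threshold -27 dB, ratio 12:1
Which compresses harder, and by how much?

A: GR = 9 − 9/2.5 = 5.4 dB.
B: GR = 24 − 24/12 = 22 dB.
B applies 16.6 dB more gain reduction.

B, by 16.6 dB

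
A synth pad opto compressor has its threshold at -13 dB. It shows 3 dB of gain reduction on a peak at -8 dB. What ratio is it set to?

Input overshoot = -8 − (-13) = 5 dB.
Output overshoot = 5 − 3 = 2 dB.
Ratio = input overshoot / output overshoot = 5 / 2 = 2.5.

2.5:1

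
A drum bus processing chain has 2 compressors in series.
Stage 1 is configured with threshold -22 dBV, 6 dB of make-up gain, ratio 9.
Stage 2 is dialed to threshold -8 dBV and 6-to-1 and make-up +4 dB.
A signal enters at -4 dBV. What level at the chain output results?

-10 dBV

Stage 1: overshoot 18 dB → 18/9 = 2 dB → -20 dBV; +6 dB make-up → -14 dBV.
Stage 2: -14 dBV ≤ -8 dBV, so stage 2 doesn't engage; make-up brings it to -10 dBV.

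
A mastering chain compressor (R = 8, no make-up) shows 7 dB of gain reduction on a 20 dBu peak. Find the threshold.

Gain reduction = 20 − 13 = 7 dB; output overshoot = GR / (R − 1) = 7 / 7 = 1 dB.
Threshold = output − output overshoot = 13 − 1 = 12 dBu.

12 dBu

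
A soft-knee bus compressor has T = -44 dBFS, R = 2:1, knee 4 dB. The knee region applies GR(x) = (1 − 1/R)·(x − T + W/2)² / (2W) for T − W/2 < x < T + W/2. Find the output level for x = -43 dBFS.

x − T + W/2 = -43 − (-44) + 2 = 3.
GR = (1 − 1/2) × 3² / 8 = 0.5 × 9 / 8 = 0.5625 dB.
Output = -43 − 0.5625 = -43.5625 dBFS.

-43.5625 dBFS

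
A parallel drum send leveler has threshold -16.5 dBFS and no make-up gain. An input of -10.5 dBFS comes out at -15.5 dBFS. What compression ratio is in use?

Input overshoot = -10.5 − (-16.5) = 6 dB; output overshoot = -15.5 − (-16.5) = 1 dB.
Ratio = 6 / 1 = 6.

6:1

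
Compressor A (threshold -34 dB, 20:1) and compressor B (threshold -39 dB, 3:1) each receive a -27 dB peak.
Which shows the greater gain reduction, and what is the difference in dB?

B, by 1.35 dB

A: overshoot 7 dB → output overshoot 0.35 dB → GR 6.65 dB.
B: overshoot 12 dB → output overshoot 4 dB → GR 8 dB.
B reduces 1.35 dB more.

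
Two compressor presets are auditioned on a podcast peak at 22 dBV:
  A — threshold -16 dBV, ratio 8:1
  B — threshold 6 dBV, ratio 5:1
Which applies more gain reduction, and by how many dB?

A: 38 dB over, compressed to 4.75 dB over, so 33.25 dB of GR.
B: 16 dB over, compressed to 3.2 dB over, so 12.8 dB of GR.
A applies 20.45 dB more gain reduction.

A, by 20.45 dB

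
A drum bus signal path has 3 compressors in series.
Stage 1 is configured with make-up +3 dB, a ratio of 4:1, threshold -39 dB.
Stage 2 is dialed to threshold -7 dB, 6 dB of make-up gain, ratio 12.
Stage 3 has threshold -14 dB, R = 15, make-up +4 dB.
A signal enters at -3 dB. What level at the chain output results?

Stage 1: overshoot 36 dB → 36/4 = 9 dB → -30 dB; +3 dB make-up → -27 dB.
Stage 2: -27 dB is at or below the -7 dB threshold — no compression; make-up brings it to -21 dB.
Stage 3: -21 dB ≤ -14 dB, so stage 3 doesn't engage; make-up brings it to -17 dB.

-17 dB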